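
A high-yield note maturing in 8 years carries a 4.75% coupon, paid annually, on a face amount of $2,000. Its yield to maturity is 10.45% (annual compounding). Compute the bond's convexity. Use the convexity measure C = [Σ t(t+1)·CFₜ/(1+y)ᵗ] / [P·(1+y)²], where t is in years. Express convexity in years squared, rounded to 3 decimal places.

45.297

With y = 0.1045:
  t   CF        PV=CF/(1+0.1045)^t    t·PV        t(t+1)·PV
  1        95.00        86.0118        86.0118         172.0235
  2        95.00        77.8739       155.7479         467.2437
  3        95.00        70.5061       211.5182         846.0727
  4        95.00        63.8353       255.3411       1,276.7055
  5        95.00        57.7956       288.9782       1,733.8689
  6        95.00        52.3274       313.9645       2,197.7514
  7        95.00        47.3766       331.6360       2,653.0876
  8     2,095.00       945.9284     7,567.4272      68,106.8450
  Σ                  1,401.6551     9,210.6247      77,453.5983
P = 1,401.6551.
Convexity = Σ t(t+1)·PV / [P·(1+y)²] = 77,453.5983 / (1,401.6551 × 1.219920) = 45.29696.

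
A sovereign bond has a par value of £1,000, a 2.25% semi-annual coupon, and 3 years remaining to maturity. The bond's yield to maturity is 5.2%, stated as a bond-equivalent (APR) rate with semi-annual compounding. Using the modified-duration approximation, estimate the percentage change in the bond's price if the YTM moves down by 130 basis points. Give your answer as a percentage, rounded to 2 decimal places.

Periodic yield y = 0.026. Modified duration first:
  t   CF        PV=CF/(1+0.026)^t    t·PV
  1        11.25        10.9649        10.9649
  2        11.25        10.6870        21.3741
  3        11.25        10.4162        31.2487
  4        11.25        10.1523        40.6091
  5        11.25         9.8950        49.4750
  6     1,011.25       866.9107     5,201.4643
  Σ                    919.0262     5,355.1360
P = 919.0262; D_Mac = 5.82697 half-year periods = 2.91348 yrs; D_mod = 2.91348/(1+0.026) = 2.83965 yrs.
ΔP/P ≈ -D_mod · Δy = -2.83965 × (-0.013) = +0.036915 = +3.6915%.

+3.69%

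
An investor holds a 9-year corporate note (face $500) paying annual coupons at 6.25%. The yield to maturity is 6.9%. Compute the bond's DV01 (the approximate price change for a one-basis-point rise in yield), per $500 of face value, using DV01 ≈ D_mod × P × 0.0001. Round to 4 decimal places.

Periodic yield y = 0.069.
  t   CF        PV=CF/(1+0.069)^t    t·PV
  1        31.25        29.2329        29.2329
  2        31.25        27.3461        54.6921
  3        31.25        25.5810        76.7429
  4        31.25        23.9298        95.7192
  5        31.25        22.3852       111.9261
  6        31.25        20.9403       125.6421
  7        31.25        19.5887       137.1210
  8        31.25        18.3243       146.5947
  9       531.25       291.4067     2,622.6607
  Σ                    478.7351     3,400.3318
P = 478.7351; D_Mac = 7.10274 yrs; D_mod = 6.64429 yrs.
DV01 ≈ 6.64429 × 478.7351 × 0.0001 = 0.318085.

$0.3181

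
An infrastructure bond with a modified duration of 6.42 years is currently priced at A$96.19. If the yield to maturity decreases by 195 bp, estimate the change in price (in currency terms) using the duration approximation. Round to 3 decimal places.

Duration approximation: ΔP/P ≈ -D_mod · Δy = -6.42 × (-0.0195) = +0.125190.
ΔP ≈ 96.19 × (+0.125190) = +12.0420261.

+A$12.042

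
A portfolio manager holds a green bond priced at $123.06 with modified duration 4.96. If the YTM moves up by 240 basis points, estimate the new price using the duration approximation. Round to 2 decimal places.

$108.41

Duration approximation: ΔP/P ≈ -D_mod · Δy = -4.96 × (+0.024) = -0.119040.
New price ≈ 123.06 × (1 - 0.119040) = 108.4109376.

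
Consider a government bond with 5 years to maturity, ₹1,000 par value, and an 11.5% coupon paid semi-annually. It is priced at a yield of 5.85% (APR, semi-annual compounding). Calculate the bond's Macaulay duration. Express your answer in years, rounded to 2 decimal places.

Periodic yield y = 0.02925. Discount each cash flow and weight by its period:
  t   CF        PV=CF/(1+0.02925)^t    t·PV
  1        57.50        55.8659        55.8659
  2        57.50        54.2783       108.5566
  3        57.50        52.7358       158.2073
  4        57.50        51.2371       204.9483
  5        57.50        49.7810       248.9049
  6        57.50        48.3663       290.1976
  7        57.50        46.9918       328.9423
  8        57.50        45.6563       365.2505
  9        57.50        44.3588       399.2294
  10    1,057.50       792.6320     7,926.3203
  Σ                  1,241.9032    10,086.4231
Price P = Σ PV = 1,241.9032.
Macaulay duration = Σ(t·PV) / P = 10,086.4231 / 1,241.9032 = 8.12175 half-year periods.
In years: 8.12175 / 2 = 4.06087 years.

4.06 years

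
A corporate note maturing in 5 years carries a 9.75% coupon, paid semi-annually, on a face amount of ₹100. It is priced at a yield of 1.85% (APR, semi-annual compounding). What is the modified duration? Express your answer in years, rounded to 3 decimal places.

4.190 years

Periodic yield y = 0.00925. First find Macaulay duration:
  t   CF        PV=CF/(1+0.00925)^t    t·PV
  1        4.875         4.8303         4.8303
  2        4.875         4.7860         9.5721
  3        4.875         4.7422        14.2266
  4        4.875         4.6987        18.7949
  5        4.875         4.6557        23.2783
  6        4.875         4.6130        27.6779
  7        4.875         4.5707        31.9949
  8        4.875         4.5288        36.2305
  9        4.875         4.4873        40.3858
  10     104.875        95.6499       956.4987
  Σ                    137.5626     1,163.4900
P = 137.5626; Macaulay duration = 1,163.4900 / 137.5626 = 8.45789 half-year periods = 4.22895 years.
Modified duration = D_Mac / (1 + y) = 4.22895 / 1.00925 = 4.19019 years.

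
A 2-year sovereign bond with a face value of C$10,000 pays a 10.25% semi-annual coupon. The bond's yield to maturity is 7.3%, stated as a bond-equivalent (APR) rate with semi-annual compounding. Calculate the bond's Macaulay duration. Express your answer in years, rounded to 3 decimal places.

Periodic yield y = 0.0365. Discount each cash flow and weight by its period:
  t   CF        PV=CF/(1+0.0365)^t    t·PV
  1       512.50       494.4525       494.4525
  2       512.50       477.0405       954.0810
  3       512.50       460.2417     1,380.7251
  4    10,512.50     9,108.1208    36,432.4833
  Σ                 10,539.8555    39,261.7418
Price P = Σ PV = 10,539.8555.
Macaulay duration = Σ(t·PV) / P = 39,261.7418 / 10,539.8555 = 3.72507 half-year periods.
In years: 3.72507 / 2 = 1.86254 years.

1.863 years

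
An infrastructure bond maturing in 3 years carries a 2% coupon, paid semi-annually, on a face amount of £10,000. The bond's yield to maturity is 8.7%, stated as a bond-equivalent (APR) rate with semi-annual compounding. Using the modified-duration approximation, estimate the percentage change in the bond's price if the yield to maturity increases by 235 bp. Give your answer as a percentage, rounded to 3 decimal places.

Periodic yield y = 0.0435. Modified duration first:
  t   CF        PV=CF/(1+0.0435)^t    t·PV
  1       100.00        95.8313        95.8313
  2       100.00        91.8365       183.6729
  3       100.00        88.0081       264.0243
  4       100.00        84.3393       337.3574
  5       100.00        80.8235       404.1176
  6    10,100.00     7,822.8797    46,937.2784
  Σ                  8,263.7185    48,222.2818
P = 8,263.7185; D_Mac = 5.83542 half-year periods = 2.91771 yrs; D_mod = 2.91771/(1+0.0435) = 2.79608 yrs.
ΔP/P ≈ -D_mod · Δy = -2.79608 × (+0.0235) = -0.065708 = -6.5708%.

-6.571%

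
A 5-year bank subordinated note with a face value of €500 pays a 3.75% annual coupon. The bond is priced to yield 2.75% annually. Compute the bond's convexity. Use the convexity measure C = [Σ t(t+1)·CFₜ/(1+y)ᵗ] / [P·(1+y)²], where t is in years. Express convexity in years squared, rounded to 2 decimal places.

With y = 0.0275:
  t   CF        PV=CF/(1+0.0275)^t    t·PV        t(t+1)·PV
  1        18.75        18.2482        18.2482          36.4964
  2        18.75        17.7598        35.5196         106.5587
  3        18.75        17.2845        51.8534         207.4135
  4        18.75        16.8219        67.2874         336.4372
  5       518.75       452.9486     2,264.7432      13,588.4591
  Σ                    523.0629     2,437.6517      14,275.3648
P = 523.0629.
Convexity = Σ t(t+1)·PV / [P·(1+y)²] = 14,275.3648 / (523.0629 × 1.055756) = 25.85054.

25.85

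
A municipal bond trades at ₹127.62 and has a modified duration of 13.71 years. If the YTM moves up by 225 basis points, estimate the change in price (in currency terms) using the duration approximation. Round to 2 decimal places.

Duration approximation: ΔP/P ≈ -D_mod · Δy = -13.71 × (+0.0225) = -0.308475.
ΔP ≈ 127.62 × (-0.308475) = -39.3675795.

-₹39.37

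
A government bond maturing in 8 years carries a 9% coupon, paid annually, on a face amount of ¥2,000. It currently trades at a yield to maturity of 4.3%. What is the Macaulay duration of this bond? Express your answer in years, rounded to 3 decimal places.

Periodic yield y = 0.043. Discount each cash flow and weight by its year:
  t   CF        PV=CF/(1+0.043)^t    t·PV
  1       180.00       172.5791       172.5791
  2       180.00       165.4641       330.9283
  3       180.00       158.6425       475.9275
  4       180.00       152.1021       608.4085
  5       180.00       145.8314       729.1569
  6       180.00       139.8191       838.9149
  7       180.00       134.0548       938.3836
  8     2,180.00     1,556.6179    12,452.9434
  Σ                  2,625.1111    16,547.2421
Price P = Σ PV = 2,625.1111.
Macaulay duration = Σ(t·PV) / P = 16,547.2421 / 2,625.1111 = 6.30344 years.

6.303 years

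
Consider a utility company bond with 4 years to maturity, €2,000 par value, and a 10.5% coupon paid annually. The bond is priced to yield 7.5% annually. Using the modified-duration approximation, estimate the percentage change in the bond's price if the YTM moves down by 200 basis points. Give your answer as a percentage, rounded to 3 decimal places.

Periodic yield y = 0.075. Modified duration first:
  t   CF        PV=CF/(1+0.075)^t    t·PV
  1       210.00       195.3488       195.3488
  2       210.00       181.7198       363.4397
  3       210.00       169.0417       507.1252
  4     2,210.00     1,654.8492     6,619.3967
  Σ                  2,200.9596     7,685.3104
P = 2,200.9596; D_Mac = 3.49180 yrs; D_mod = 3.49180/(1+0.075) = 3.24819 yrs.
ΔP/P ≈ -D_mod · Δy = -3.24819 × (-0.02) = +0.064964 = +6.4964%.

+6.496%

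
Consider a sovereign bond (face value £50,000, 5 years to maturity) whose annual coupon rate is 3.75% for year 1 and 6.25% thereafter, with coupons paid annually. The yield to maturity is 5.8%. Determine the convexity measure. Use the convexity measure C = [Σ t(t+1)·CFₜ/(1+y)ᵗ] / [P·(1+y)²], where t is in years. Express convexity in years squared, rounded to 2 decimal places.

23.41

With y = 0.058:
  t   CF        PV=CF/(1+0.058)^t    t·PV        t(t+1)·PV
  1     1,875.00     1,772.2117     1,772.2117       3,544.4234
  2     3,125.00     2,791.7639     5,583.5278      16,750.5834
  3     3,125.00     2,638.7182     7,916.1547      31,664.6188
  4     3,125.00     2,494.0626     9,976.2504      49,881.2521
  5    53,125.00    40,074.7300   200,373.6498   1,202,241.8987
  Σ                 49,771.4864   225,621.7944   1,304,082.7765
P = 49,771.4864.
Convexity = Σ t(t+1)·PV / [P·(1+y)²] = 1,304,082.7765 / (49,771.4864 × 1.119364) = 23.40740.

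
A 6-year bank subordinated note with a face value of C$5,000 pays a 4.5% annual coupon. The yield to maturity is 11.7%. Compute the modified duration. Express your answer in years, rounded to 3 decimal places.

Periodic yield y = 0.117. First find Macaulay duration:
  t   CF        PV=CF/(1+0.117)^t    t·PV
  1       225.00       201.4324       201.4324
  2       225.00       180.3334       360.6668
  3       225.00       161.4444       484.3332
  4       225.00       144.5339       578.1357
  5       225.00       129.3947       646.9737
  6     5,225.00     2,690.0928    16,140.5566
  Σ                  3,507.2317    18,412.0985
P = 3,507.2317; Macaulay duration = 18,412.0985 / 3,507.2317 = 5.24975 years.
Modified duration = D_Mac / (1 + y) = 5.24975 / 1.117 = 4.69987 years.

4.700 years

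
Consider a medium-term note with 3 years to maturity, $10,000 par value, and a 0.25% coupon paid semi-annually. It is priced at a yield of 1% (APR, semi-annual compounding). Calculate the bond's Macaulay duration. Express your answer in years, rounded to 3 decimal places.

Periodic yield y = 0.005. Discount each cash flow and weight by its period:
  t   CF        PV=CF/(1+0.005)^t    t·PV
  1        12.50        12.4378        12.4378
  2        12.50        12.3759        24.7519
  3        12.50        12.3144        36.9431
  4        12.50        12.2531        49.0124
  5        12.50        12.1921        60.9607
  6    10,012.50     9,717.3123    58,303.8735
  Σ                  9,778.8856    58,487.9793
Price P = Σ PV = 9,778.8856.
Macaulay duration = Σ(t·PV) / P = 58,487.9793 / 9,778.8856 = 5.98105 half-year periods.
In years: 5.98105 / 2 = 2.99052 years.

2.991 years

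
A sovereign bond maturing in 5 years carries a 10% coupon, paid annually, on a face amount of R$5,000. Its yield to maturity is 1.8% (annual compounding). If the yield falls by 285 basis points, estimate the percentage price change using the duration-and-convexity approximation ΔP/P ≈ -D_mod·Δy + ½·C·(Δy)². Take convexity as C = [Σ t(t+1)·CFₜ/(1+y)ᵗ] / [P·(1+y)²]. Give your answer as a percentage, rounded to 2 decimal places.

+13.01%

With y = 0.018:
  t   CF        PV=CF/(1+0.018)^t    t·PV        t(t+1)·PV
  1       500.00       491.1591       491.1591         982.3183
  2       500.00       482.4746       964.9492       2,894.8476
  3       500.00       473.9436     1,421.8308       5,687.3233
  4       500.00       465.5635     1,862.2539       9,311.2693
  5     5,500.00     5,030.6465    25,153.2324     150,919.3945
  Σ                  6,943.7873    29,893.4254     169,795.1530
P = 6,943.7873; D_Mac = 4.30506 yrs; D_mod = 4.22894 yrs; C = 23.59572.
Duration effect: -4.22894 × (-0.0285) = +0.120525
Convexity effect: 0.5 × 23.59572 × (-0.0285)² = +0.0095828
ΔP/P ≈ +0.120525 + 0.0095828 = +0.130108 = +13.0108%.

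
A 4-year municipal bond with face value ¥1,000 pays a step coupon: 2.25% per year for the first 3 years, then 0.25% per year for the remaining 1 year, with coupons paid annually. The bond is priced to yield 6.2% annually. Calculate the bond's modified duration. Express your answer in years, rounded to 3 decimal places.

3.631 years

Periodic yield y = 0.062. First find Macaulay duration:
  t   CF        PV=CF/(1+0.062)^t    t·PV
  1        22.50        21.1864        21.1864
  2        22.50        19.9496        39.8991
  3        22.50        18.7849        56.3547
  4     1,002.50       788.1090     3,152.4362
  Σ                    848.0300     3,269.8765
P = 848.0300; Macaulay duration = 3,269.8765 / 848.0300 = 3.85585 years.
Modified duration = D_Mac / (1 + y) = 3.85585 / 1.062 = 3.63074 years.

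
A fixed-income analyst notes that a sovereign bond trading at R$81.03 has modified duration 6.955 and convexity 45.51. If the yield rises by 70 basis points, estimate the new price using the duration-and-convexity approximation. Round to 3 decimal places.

Duration effect: -D_mod·Δy = -6.955 × (+0.007) = -0.048685
Convexity effect: ½·C·(Δy)² = 0.5 × 45.51 × (0.007)² = +0.001114995
ΔP/P ≈ -0.048685 + 0.001114995 = -0.047570005
New price ≈ 81.03 × (1 - 0.047570005) = 77.17540249485.

R$77.175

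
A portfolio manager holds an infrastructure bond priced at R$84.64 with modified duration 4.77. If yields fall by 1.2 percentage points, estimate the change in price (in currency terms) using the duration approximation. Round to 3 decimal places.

+R$4.845

Duration approximation: ΔP/P ≈ -D_mod · Δy = -4.77 × (-0.012) = +0.057240.
ΔP ≈ 84.64 × (+0.057240) = +4.8447936.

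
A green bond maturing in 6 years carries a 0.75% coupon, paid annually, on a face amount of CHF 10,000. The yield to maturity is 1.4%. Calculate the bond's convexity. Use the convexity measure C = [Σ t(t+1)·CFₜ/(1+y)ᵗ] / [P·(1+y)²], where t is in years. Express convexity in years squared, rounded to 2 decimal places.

With y = 0.014:
  t   CF        PV=CF/(1+0.014)^t    t·PV        t(t+1)·PV
  1        75.00        73.9645        73.9645         147.9290
  2        75.00        72.9433       145.8866         437.6597
  3        75.00        71.9362       215.8086         863.2342
  4        75.00        70.9430       283.7719       1,418.8597
  5        75.00        69.9635       349.8175       2,098.9048
  6    10,075.00     9,268.6680    55,612.0078     389,284.0548
  Σ                  9,628.4184    56,681.2569     394,250.6422
P = 9,628.4184.
Convexity = Σ t(t+1)·PV / [P·(1+y)²] = 394,250.6422 / (9,628.4184 × 1.028196) = 39.82369.

39.82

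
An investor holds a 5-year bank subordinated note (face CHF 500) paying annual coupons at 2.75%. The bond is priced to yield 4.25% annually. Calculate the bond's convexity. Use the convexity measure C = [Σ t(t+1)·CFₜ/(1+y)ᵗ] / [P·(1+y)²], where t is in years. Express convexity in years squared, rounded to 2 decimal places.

With y = 0.0425:
  t   CF        PV=CF/(1+0.0425)^t    t·PV        t(t+1)·PV
  1        13.75        13.1894        13.1894          26.3789
  2        13.75        12.6517        25.3035          75.9105
  3        13.75        12.1360        36.4079         145.6316
  4        13.75        11.6412        46.5649         232.8244
  5       513.75       417.2261     2,086.1307      12,516.7844
  Σ                    466.8445     2,207.5965      12,997.5298
P = 466.8445.
Convexity = Σ t(t+1)·PV / [P·(1+y)²] = 12,997.5298 / (466.8445 × 1.086806) = 25.61748.

25.62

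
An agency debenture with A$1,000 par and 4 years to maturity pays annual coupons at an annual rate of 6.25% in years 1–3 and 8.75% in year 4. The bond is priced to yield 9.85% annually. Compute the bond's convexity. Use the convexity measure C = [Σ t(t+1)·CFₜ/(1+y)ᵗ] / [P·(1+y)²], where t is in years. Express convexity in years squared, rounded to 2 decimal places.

With y = 0.0985:
  t   CF        PV=CF/(1+0.0985)^t    t·PV        t(t+1)·PV
  1        62.50        56.8958        56.8958         113.7915
  2        62.50        51.7941       103.5881         310.7643
  3        62.50        47.1498       141.4494         565.7976
  4     1,087.50       746.8425     2,987.3700      14,936.8499
  Σ                    902.6821     3,289.3032      15,927.2033
P = 902.6821.
Convexity = Σ t(t+1)·PV / [P·(1+y)²] = 15,927.2033 / (902.6821 × 1.206702) = 14.62193.

14.62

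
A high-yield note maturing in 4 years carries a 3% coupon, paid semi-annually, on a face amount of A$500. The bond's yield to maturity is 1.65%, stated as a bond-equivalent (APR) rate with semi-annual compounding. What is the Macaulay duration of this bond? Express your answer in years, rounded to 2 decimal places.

3.81 years

Periodic yield y = 0.00825. Discount each cash flow and weight by its period:
  t   CF        PV=CF/(1+0.00825)^t    t·PV
  1         7.50         7.4386         7.4386
  2         7.50         7.3778        14.7555
  3         7.50         7.3174        21.9522
  4         7.50         7.2575        29.0301
  5         7.50         7.1981        35.9907
  6         7.50         7.1392        42.8354
  7         7.50         7.0808        49.5658
  8       507.50       475.2151     3,801.7205
  Σ                    526.0246     4,003.2888
Price P = Σ PV = 526.0246.
Macaulay duration = Σ(t·PV) / P = 4,003.2888 / 526.0246 = 7.61046 half-year periods.
In years: 7.61046 / 2 = 3.80523 years.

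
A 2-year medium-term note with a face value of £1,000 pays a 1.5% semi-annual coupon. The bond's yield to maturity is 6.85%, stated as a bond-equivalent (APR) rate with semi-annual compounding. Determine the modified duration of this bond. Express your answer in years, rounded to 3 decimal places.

Periodic yield y = 0.03425. First find Macaulay duration:
  t   CF        PV=CF/(1+0.03425)^t    t·PV
  1         7.50         7.2516         7.2516
  2         7.50         7.0115        14.0230
  3         7.50         6.7793        20.3379
  4     1,007.50       880.5275     3,522.1101
  Σ                    901.5699     3,563.7226
P = 901.5699; Macaulay duration = 3,563.7226 / 901.5699 = 3.95280 half-year periods = 1.97640 years.
Modified duration = D_Mac / (1 + y) = 1.97640 / 1.03425 = 1.91095 years.

1.911 years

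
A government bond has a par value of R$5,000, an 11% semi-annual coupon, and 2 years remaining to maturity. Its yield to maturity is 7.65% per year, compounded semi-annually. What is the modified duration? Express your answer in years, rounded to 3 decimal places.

Periodic yield y = 0.03825. First find Macaulay duration:
  t   CF        PV=CF/(1+0.03825)^t    t·PV
  1       275.00       264.8688       264.8688
  2       275.00       255.1108       510.2216
  3       275.00       245.7123       737.1369
  4     5,275.00     4,539.5699    18,158.2795
  Σ                  5,305.2617    19,670.5067
P = 5,305.2617; Macaulay duration = 19,670.5067 / 5,305.2617 = 3.70774 half-year periods = 1.85387 years.
Modified duration = D_Mac / (1 + y) = 1.85387 / 1.03825 = 1.78557 years.

1.786 years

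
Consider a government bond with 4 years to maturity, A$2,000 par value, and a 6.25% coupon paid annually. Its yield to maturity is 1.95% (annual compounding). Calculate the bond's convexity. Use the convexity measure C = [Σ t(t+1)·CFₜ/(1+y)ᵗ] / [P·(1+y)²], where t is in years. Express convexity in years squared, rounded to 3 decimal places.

With y = 0.0195:
  t   CF        PV=CF/(1+0.0195)^t    t·PV        t(t+1)·PV
  1       125.00       122.6091       122.6091         245.2182
  2       125.00       120.2640       240.5279         721.5838
  3       125.00       117.9637       353.8910       1,415.5642
  4     2,125.00     1,967.0256     7,868.1024      39,340.5122
  Σ                  2,327.8624     8,585.1306      41,722.8785
P = 2,327.8624.
Convexity = Σ t(t+1)·PV / [P·(1+y)²] = 41,722.8785 / (2,327.8624 × 1.039380) = 17.24418.

17.244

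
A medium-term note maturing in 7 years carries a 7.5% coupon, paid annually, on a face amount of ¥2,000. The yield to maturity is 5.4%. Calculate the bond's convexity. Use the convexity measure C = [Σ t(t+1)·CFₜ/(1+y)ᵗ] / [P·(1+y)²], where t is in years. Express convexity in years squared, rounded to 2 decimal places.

With y = 0.054:
  t   CF        PV=CF/(1+0.054)^t    t·PV        t(t+1)·PV
  1       150.00       142.3150       142.3150         284.6300
  2       150.00       135.0237       270.0474         810.1423
  3       150.00       128.1060       384.3180       1,537.2718
  4       150.00       121.5427       486.1707       2,430.8536
  5       150.00       115.3156       576.5782       3,459.4691
  6       150.00       109.4076       656.4458       4,595.1203
  7     2,150.00     1,487.8330    10,414.8309      83,318.6474
  Σ                  2,239.5436    12,930.7060      96,436.1345
P = 2,239.5436.
Convexity = Σ t(t+1)·PV / [P·(1+y)²] = 96,436.1345 / (2,239.5436 × 1.110916) = 38.76136.

38.76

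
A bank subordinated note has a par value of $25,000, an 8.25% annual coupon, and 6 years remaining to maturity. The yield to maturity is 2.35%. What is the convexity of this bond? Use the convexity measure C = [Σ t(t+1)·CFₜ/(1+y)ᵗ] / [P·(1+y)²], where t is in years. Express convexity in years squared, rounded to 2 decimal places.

32.25

With y = 0.0235:
  t   CF        PV=CF/(1+0.0235)^t    t·PV        t(t+1)·PV
  1     2,062.50     2,015.1441     2,015.1441       4,030.2882
  2     2,062.50     1,968.8755     3,937.7511      11,813.2532
  3     2,062.50     1,923.6693     5,771.0079      23,084.0317
  4     2,062.50     1,879.5010     7,518.0041      37,590.0207
  5     2,062.50     1,836.3469     9,181.7344      55,090.4065
  6    27,062.50    23,541.8632   141,251.1792     988,758.2544
  Σ                 33,165.4001   169,674.8209   1,120,366.2547
P = 33,165.4001.
Convexity = Σ t(t+1)·PV / [P·(1+y)²] = 1,120,366.2547 / (33,165.4001 × 1.047552) = 32.24773.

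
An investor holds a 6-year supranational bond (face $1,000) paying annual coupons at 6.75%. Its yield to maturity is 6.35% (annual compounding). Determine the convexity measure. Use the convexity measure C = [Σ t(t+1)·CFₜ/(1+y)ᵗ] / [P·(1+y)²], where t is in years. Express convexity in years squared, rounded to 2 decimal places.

30.09

With y = 0.0635:
  t   CF        PV=CF/(1+0.0635)^t    t·PV        t(t+1)·PV
  1        67.50        63.4697        63.4697         126.9394
  2        67.50        59.6800       119.3600         358.0800
  3        67.50        56.1166       168.3498         673.3991
  4        67.50        52.7660       211.0638       1,055.3191
  5        67.50        49.6154       248.0769       1,488.4613
  6     1,067.50       737.8072     4,426.8435      30,987.9045
  Σ                  1,019.4548     5,237.1636      34,690.1033
P = 1,019.4548.
Convexity = Σ t(t+1)·PV / [P·(1+y)²] = 34,690.1033 / (1,019.4548 × 1.131032) = 30.08587.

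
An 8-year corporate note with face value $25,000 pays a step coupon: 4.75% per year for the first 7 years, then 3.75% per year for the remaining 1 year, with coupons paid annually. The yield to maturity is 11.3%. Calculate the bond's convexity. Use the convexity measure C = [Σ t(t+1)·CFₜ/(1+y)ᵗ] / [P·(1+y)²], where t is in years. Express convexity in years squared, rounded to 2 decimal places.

44.14

With y = 0.113:
  t   CF        PV=CF/(1+0.113)^t    t·PV        t(t+1)·PV
  1     1,187.50     1,066.9362     1,066.9362       2,133.8724
  2     1,187.50       958.6129     1,917.2259       5,751.6777
  3     1,187.50       861.2875     2,583.8624      10,335.4495
  4     1,187.50       773.8432     3,095.3727      15,476.8637
  5     1,187.50       695.2769     3,476.3845      20,858.3068
  6     1,187.50       624.6872     3,748.1234      26,236.8639
  7     1,187.50       561.2644     3,928.8505      31,430.8043
  8    25,937.50    11,014.5510    88,116.4082     793,047.6742
  Σ                 16,556.4593   107,933.1639     905,271.5126
P = 16,556.4593.
Convexity = Σ t(t+1)·PV / [P·(1+y)²] = 905,271.5126 / (16,556.4593 × 1.238769) = 44.13885.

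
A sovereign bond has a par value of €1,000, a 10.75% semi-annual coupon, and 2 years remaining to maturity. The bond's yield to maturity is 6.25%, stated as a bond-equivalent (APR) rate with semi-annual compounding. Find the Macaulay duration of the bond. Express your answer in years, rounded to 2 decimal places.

1.86 years

Periodic yield y = 0.03125. Discount each cash flow and weight by its period:
  t   CF        PV=CF/(1+0.03125)^t    t·PV
  1        53.75        52.1212        52.1212
  2        53.75        50.5418       101.0836
  3        53.75        49.0102       147.0306
  4     1,053.75       931.7121     3,726.8484
  Σ                  1,083.3853     4,027.0839
Price P = Σ PV = 1,083.3853.
Macaulay duration = Σ(t·PV) / P = 4,027.0839 / 1,083.3853 = 3.71713 half-year periods.
In years: 3.71713 / 2 = 1.85856 years.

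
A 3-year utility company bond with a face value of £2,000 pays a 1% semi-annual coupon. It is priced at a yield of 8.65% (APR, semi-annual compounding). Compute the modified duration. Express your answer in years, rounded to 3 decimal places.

Periodic yield y = 0.04325. First find Macaulay duration:
  t   CF        PV=CF/(1+0.04325)^t    t·PV
  1        10.00         9.5854         9.5854
  2        10.00         9.1880        18.3761
  3        10.00         8.8071        26.4214
  4        10.00         8.4420        33.7681
  5        10.00         8.0920        40.4602
  6     2,010.00     1,559.0703     9,354.4218
  Σ                  1,603.1850     9,483.0330
P = 1,603.1850; Macaulay duration = 9,483.0330 / 1,603.1850 = 5.91512 half-year periods = 2.95756 years.
Modified duration = D_Mac / (1 + y) = 2.95756 / 1.04325 = 2.83495 years.

2.835 years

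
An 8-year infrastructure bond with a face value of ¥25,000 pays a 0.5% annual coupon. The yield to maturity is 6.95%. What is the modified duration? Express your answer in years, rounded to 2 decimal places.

7.30 years

Periodic yield y = 0.0695. First find Macaulay duration:
  t   CF        PV=CF/(1+0.0695)^t    t·PV
  1       125.00       116.8770       116.8770
  2       125.00       109.2819       218.5639
  3       125.00       102.1804       306.5412
  4       125.00        95.5404       382.1614
  5       125.00        89.3318       446.6590
  6       125.00        83.5267       501.1601
  7       125.00        78.0988       546.6918
  8    25,125.00    14,677.7592   117,422.0738
  Σ                 15,352.5963   119,940.7283
P = 15,352.5963; Macaulay duration = 119,940.7283 / 15,352.5963 = 7.81241 years.
Modified duration = D_Mac / (1 + y) = 7.81241 / 1.0695 = 7.30473 years.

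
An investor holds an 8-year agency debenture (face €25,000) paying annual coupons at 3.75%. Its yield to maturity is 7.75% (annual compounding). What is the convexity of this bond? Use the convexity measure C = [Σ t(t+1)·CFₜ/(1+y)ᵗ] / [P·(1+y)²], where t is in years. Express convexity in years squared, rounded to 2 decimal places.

With y = 0.0775:
  t   CF        PV=CF/(1+0.0775)^t    t·PV        t(t+1)·PV
  1       937.50       870.0696       870.0696       1,740.1392
  2       937.50       807.4892     1,614.9784       4,844.9352
  3       937.50       749.4099     2,248.2298       8,992.9191
  4       937.50       695.5081     2,782.0322      13,910.1610
  5       937.50       645.4831     3,227.4155      19,364.4933
  6       937.50       599.0562     3,594.3375      25,160.3625
  7       937.50       555.9687     3,891.7807      31,134.2459
  8    25,937.50    14,275.4525   114,203.6200   1,027,832.5802
  Σ                 19,198.4373   132,432.4638   1,132,979.8364
P = 19,198.4373.
Convexity = Σ t(t+1)·PV / [P·(1+y)²] = 1,132,979.8364 / (19,198.4373 × 1.161006) = 50.83019.

50.83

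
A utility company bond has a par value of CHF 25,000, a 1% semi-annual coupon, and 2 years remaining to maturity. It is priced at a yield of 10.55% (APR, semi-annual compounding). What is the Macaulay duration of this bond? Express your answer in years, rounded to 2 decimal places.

Periodic yield y = 0.05275. Discount each cash flow and weight by its period:
  t   CF        PV=CF/(1+0.05275)^t    t·PV
  1       125.00       118.7366       118.7366
  2       125.00       112.7871       225.5742
  3       125.00       107.1357       321.4071
  4    25,125.00    20,455.2631    81,821.0524
  Σ                 20,793.9226    82,486.7705
Price P = Σ PV = 20,793.9226.
Macaulay duration = Σ(t·PV) / P = 82,486.7705 / 20,793.9226 = 3.96687 half-year periods.
In years: 3.96687 / 2 = 1.98343 years.

1.98 years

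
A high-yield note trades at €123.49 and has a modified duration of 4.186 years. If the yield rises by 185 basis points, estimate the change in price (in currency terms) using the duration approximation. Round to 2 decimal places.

-€9.56

Duration approximation: ΔP/P ≈ -D_mod · Δy = -4.186 × (+0.0185) = -0.077441.
ΔP ≈ 123.49 × (-0.077441) = -9.56318909.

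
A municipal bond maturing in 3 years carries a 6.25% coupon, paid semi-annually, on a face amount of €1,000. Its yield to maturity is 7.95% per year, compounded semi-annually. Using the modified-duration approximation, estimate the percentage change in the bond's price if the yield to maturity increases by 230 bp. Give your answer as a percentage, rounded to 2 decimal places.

Periodic yield y = 0.03975. Modified duration first:
  t   CF        PV=CF/(1+0.03975)^t    t·PV
  1        31.25        30.0553        30.0553
  2        31.25        28.9063        57.8126
  3        31.25        27.8012        83.4035
  4        31.25        26.7383       106.9533
  5        31.25        25.7161       128.5806
  6     1,031.25       816.1883     4,897.1301
  Σ                    955.4055     5,303.9354
P = 955.4055; D_Mac = 5.55150 half-year periods = 2.77575 yrs; D_mod = 2.77575/(1+0.03975) = 2.66963 yrs.
ΔP/P ≈ -D_mod · Δy = -2.66963 × (+0.023) = -0.061402 = -6.1402%.

-6.14%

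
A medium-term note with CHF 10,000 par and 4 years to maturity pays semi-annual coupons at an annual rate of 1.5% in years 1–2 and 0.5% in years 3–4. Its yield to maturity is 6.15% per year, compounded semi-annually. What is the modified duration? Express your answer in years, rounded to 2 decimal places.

Periodic yield y = 0.03075. First find Macaulay duration:
  t   CF        PV=CF/(1+0.03075)^t    t·PV
  1        75.00        72.7626        72.7626
  2        75.00        70.5919       141.1837
  3        75.00        68.4859       205.4577
  4        75.00        66.4428       265.7712
  5        25.00        21.4869       107.4344
  6        25.00        20.8459       125.0752
  7        25.00        20.2240       141.5679
  8    10,025.00     7,867.8783    62,943.0264
  Σ                  8,208.7181    64,002.2790
P = 8,208.7181; Macaulay duration = 64,002.2790 / 8,208.7181 = 7.79687 half-year periods = 3.89843 years.
Modified duration = D_Mac / (1 + y) = 3.89843 / 1.03075 = 3.78213 years.

3.78 years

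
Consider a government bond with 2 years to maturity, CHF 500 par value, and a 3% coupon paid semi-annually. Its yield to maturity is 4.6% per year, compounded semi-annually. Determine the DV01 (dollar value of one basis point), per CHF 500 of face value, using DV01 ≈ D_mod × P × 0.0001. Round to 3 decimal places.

CHF 0.093

Periodic yield y = 0.023.
  t   CF        PV=CF/(1+0.023)^t    t·PV
  1         7.50         7.3314         7.3314
  2         7.50         7.1665        14.3331
  3         7.50         7.0054        21.0163
  4       507.50       463.3760     1,853.5039
  Σ                    484.8793     1,896.1846
P = 484.8793; D_Mac = 3.91063 half-year periods = 1.95532 yrs; D_mod = 1.91135 yrs.
DV01 ≈ 1.91135 × 484.8793 × 0.0001 = 0.092678.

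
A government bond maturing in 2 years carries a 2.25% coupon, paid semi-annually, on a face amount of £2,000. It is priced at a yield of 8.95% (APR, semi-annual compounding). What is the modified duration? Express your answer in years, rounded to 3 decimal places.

1.880 years

Periodic yield y = 0.04475. First find Macaulay duration:
  t   CF        PV=CF/(1+0.04475)^t    t·PV
  1        22.50        21.5363        21.5363
  2        22.50        20.6138        41.2276
  3        22.50        19.7308        59.1925
  4     2,022.50     1,697.6142     6,790.4570
  Σ                  1,759.4951     6,912.4133
P = 1,759.4951; Macaulay duration = 6,912.4133 / 1,759.4951 = 3.92863 half-year periods = 1.96432 years.
Modified duration = D_Mac / (1 + y) = 1.96432 / 1.04475 = 1.88018 years.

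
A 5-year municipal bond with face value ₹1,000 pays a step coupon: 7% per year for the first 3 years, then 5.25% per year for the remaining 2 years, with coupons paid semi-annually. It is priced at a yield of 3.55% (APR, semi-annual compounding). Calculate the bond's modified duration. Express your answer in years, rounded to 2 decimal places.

Periodic yield y = 0.01775. First find Macaulay duration:
  t   CF        PV=CF/(1+0.01775)^t    t·PV
  1        35.00        34.3896        34.3896
  2        35.00        33.7898        67.5796
  3        35.00        33.2005        99.6015
  4        35.00        32.6215       130.4859
  5        35.00        32.0525       160.2627
  6        35.00        31.4935       188.9612
  7        26.25        23.2082       162.4574
  8        26.25        22.8034       182.4275
  9        26.25        22.4057       201.6517
  10    1,026.25       860.6807     8,606.8069
  Σ                  1,126.6455     9,834.6241
P = 1,126.6455; Macaulay duration = 9,834.6241 / 1,126.6455 = 8.72912 half-year periods = 4.36456 years.
Modified duration = D_Mac / (1 + y) = 4.36456 / 1.01775 = 4.28844 years.

4.29 years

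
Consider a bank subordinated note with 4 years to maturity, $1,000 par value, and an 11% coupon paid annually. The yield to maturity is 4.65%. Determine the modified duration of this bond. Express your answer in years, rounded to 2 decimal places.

Periodic yield y = 0.0465. First find Macaulay duration:
  t   CF        PV=CF/(1+0.0465)^t    t·PV
  1       110.00       105.1123       105.1123
  2       110.00       100.4417       200.8835
  3       110.00        95.9787       287.9362
  4     1,110.00       925.4779     3,701.9116
  Σ                  1,227.0106     4,295.8435
P = 1,227.0106; Macaulay duration = 4,295.8435 / 1,227.0106 = 3.50106 years.
Modified duration = D_Mac / (1 + y) = 3.50106 / 1.0465 = 3.34550 years.

3.35 years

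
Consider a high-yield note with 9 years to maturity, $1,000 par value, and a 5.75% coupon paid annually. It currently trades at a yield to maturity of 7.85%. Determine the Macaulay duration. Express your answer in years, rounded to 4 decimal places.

7.1262 years

Periodic yield y = 0.0785. Discount each cash flow and weight by its year:
  t   CF        PV=CF/(1+0.0785)^t    t·PV
  1        57.50        53.3148        53.3148
  2        57.50        49.4342        98.8684
  3        57.50        45.8361       137.5082
  4        57.50        42.4998       169.9993
  5        57.50        39.4064       197.0322
  6        57.50        36.5382       219.2291
  7        57.50        33.8787       237.1509
  8        57.50        31.4128       251.3024
  9     1,057.50       535.6721     4,821.0489
  Σ                    867.9931     6,185.4543
Price P = Σ PV = 867.9931.
Macaulay duration = Σ(t·PV) / P = 6,185.4543 / 867.9931 = 7.12616 years.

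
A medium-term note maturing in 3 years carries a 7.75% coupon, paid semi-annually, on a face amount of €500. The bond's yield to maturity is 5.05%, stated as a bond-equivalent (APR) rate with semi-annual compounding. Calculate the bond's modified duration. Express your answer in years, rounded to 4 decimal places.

2.6770 years

Periodic yield y = 0.02525. First find Macaulay duration:
  t   CF        PV=CF/(1+0.02525)^t    t·PV
  1       19.375        18.8978        18.8978
  2       19.375        18.4324        36.8648
  3       19.375        17.9785        53.9354
  4       19.375        17.5357        70.1427
  5       19.375        17.1038        85.5190
  6      519.375       447.2006     2,683.2036
  Σ                    537.1488     2,948.5634
P = 537.1488; Macaulay duration = 2,948.5634 / 537.1488 = 5.48929 half-year periods = 2.74464 years.
Modified duration = D_Mac / (1 + y) = 2.74464 / 1.02525 = 2.67705 years.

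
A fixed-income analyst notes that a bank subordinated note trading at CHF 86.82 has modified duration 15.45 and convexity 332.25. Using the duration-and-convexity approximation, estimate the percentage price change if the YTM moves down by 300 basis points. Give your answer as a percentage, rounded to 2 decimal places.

+61.30%

Duration effect: -D_mod·Δy = -15.45 × (-0.03) = +0.463500
Convexity effect: ½·C·(Δy)² = 0.5 × 332.25 × (-0.03)² = +0.1495125
ΔP/P ≈ +0.463500 + 0.1495125 = +0.6130125
= +61.30125%.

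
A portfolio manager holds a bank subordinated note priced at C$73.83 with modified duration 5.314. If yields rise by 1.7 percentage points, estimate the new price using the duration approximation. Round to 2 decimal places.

C$67.16

Duration approximation: ΔP/P ≈ -D_mod · Δy = -5.314 × (+0.017) = -0.090338.
New price ≈ 73.83 × (1 - 0.090338) = 67.16034546.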